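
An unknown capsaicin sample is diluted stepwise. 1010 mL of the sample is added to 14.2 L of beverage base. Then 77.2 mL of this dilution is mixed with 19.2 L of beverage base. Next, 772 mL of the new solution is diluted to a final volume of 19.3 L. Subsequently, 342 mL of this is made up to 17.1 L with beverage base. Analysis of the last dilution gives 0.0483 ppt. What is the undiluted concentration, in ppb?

227 ppb

Overall dilution factor = 15.06 × 249.7 × 25 × 50 = 4.70 × 10⁶.
Original = 0.0483 ppt × 4.70 × 10⁶ = 2.27 × 10⁵ ppt = 227 ppb.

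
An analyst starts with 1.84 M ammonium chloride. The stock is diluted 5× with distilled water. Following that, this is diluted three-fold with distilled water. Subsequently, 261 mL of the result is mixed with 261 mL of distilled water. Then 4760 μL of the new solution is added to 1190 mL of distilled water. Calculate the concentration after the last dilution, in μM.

Overall dilution factor = 5 × 3 × 2 × 251 = 7530.
1.84 M / 7530 = 2.44 × 10⁻⁴ M = 244 μM.

244 μM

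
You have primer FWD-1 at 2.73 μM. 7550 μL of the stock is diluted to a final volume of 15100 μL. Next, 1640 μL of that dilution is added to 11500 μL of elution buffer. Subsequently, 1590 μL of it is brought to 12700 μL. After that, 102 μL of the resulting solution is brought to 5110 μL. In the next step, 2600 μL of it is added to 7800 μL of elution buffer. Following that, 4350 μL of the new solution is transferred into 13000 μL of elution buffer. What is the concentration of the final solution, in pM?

Overall dilution factor = 2 × 8.012 × 7.987 × 50.10 × 4 × 3.989 = 1.02 × 10⁵.
2.73 μM / 1.02 × 10⁵ = 2.67 × 10⁻⁵ μM = 26.7 pM.

26.7 pM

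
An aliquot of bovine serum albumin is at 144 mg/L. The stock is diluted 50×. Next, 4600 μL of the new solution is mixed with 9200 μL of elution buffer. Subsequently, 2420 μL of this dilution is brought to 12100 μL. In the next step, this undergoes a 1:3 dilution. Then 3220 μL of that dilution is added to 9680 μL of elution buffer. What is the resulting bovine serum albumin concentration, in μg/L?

Overall dilution factor = 50 × 3 × 5 × 3 × 4.006 = 9014.
144 mg/L / 9014 = 0.0160 mg/L = 16.0 μg/L.

16.0 μg/L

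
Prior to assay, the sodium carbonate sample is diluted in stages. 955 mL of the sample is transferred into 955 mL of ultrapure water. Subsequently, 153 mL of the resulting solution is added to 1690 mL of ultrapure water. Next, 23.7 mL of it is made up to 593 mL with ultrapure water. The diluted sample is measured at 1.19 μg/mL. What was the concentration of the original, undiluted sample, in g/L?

Overall dilution factor = 2 × 12.05 × 25.02 = 603.
Original = 1.19 μg/mL × 603 = 717 μg/mL = 0.717 g/L.

0.717 g/L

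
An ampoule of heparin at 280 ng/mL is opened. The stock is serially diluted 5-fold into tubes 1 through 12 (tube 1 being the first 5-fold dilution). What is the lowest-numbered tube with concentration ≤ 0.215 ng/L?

Tube n has concentration 280 ng/mL / 5ⁿ.
Need 5ⁿ ≥ 280 ng/mL / 0.215 ng/L = 1.30 × 10⁶, so n ≥ 8.75.
First such tube: n = 9.

tube 9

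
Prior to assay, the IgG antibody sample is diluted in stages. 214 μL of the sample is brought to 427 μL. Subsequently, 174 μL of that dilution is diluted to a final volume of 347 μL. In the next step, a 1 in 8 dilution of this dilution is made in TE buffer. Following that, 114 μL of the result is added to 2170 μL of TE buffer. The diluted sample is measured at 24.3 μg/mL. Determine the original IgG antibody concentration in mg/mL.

15.5 mg/mL

Overall dilution factor = 1.995 × 1.994 × 8 × 20.04 = 638.
Original = 24.3 μg/mL × 638 = 1.55 × 10⁴ μg/mL = 15.5 mg/mL.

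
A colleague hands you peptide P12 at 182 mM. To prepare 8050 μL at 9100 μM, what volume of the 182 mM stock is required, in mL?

0.402 mL

9100 μM = 9.10 mM.
V₁ = C₂V₂/C₁ = 9.10 × 8050 / 182 = 402 μL = 0.402 mL.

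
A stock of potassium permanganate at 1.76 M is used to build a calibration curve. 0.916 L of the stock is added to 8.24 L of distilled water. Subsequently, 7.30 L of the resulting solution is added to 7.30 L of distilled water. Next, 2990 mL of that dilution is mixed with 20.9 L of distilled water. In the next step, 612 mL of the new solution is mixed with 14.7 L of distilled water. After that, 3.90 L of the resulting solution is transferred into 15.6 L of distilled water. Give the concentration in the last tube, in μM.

Overall dilution factor = 9.996 × 2 × 7.990 × 25.02 × 5 = 2.00 × 10⁴.
1.76 M / 2.00 × 10⁴ = 8.81 × 10⁻⁵ M = 88.1 μM.

88.1 μM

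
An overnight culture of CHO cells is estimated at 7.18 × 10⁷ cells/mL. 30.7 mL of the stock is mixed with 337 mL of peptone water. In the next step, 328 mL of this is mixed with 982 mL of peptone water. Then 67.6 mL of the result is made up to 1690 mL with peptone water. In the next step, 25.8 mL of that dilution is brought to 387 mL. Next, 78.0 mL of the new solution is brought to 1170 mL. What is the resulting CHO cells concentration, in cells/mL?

267 cells/mL

Overall dilution factor = 11.98 × 3.994 × 25 × 15 × 15 = 2.69 × 10⁵.
7.18 × 10⁷ cells/mL / 2.69 × 10⁵ = 267 cells/mL.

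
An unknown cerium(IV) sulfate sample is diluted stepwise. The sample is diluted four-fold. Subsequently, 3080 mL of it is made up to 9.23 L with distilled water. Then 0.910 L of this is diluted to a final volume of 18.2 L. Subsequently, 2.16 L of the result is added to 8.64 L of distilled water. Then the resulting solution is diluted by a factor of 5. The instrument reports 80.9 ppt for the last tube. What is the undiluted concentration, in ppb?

Overall dilution factor = 4 × 2.997 × 20 × 5 × 5 = 5994.
Original = 80.9 ppt × 5994 = 4.85 × 10⁵ ppt = 485 ppb.

485 ppb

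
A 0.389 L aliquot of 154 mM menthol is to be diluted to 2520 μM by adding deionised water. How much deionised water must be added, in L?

2520 μM = 2.52 mM.
V₂ = C₁V₁/C₂ = 154 × 0.389 / 2.52 = 23.8 L.
Diluent to add = V₂ − V₁ = 23.8 − 0.389 = 23.4 L.

23.4 L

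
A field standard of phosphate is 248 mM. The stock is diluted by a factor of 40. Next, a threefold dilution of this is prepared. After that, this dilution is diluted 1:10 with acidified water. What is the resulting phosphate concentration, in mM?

Overall dilution factor = 40 × 3 × 10 = 1200.
248 mM / 1200 = 0.207 mM.

0.207 mM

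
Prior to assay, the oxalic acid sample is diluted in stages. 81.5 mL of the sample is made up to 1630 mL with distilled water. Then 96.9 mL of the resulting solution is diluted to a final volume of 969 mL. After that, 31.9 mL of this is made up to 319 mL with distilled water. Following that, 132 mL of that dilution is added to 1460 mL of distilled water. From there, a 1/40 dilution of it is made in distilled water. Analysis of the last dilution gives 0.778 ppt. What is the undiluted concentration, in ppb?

Overall dilution factor = 20 × 10 × 10 × 12.06 × 40 = 9.65 × 10⁵.
Original = 0.778 ppt × 9.65 × 10⁵ = 7.51 × 10⁵ ppt = 751 ppb.

751 ppb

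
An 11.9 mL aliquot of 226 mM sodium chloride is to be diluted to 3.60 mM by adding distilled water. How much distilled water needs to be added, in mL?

735 mL

V₂ = C₁V₁/C₂ = 226 × 11.9 / 3.60 = 747 mL.
Diluent to add = V₂ − V₁ = 747 − 11.9 = 735 mL.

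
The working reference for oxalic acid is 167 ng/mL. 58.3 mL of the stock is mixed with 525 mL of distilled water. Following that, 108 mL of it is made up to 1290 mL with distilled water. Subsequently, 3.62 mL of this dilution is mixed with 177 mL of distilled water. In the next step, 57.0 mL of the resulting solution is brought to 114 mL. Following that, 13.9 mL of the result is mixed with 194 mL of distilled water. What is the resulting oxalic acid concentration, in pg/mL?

Overall dilution factor = 10.01 × 11.94 × 49.90 × 2 × 14.96 = 1.78 × 10⁵.
167 ng/mL / 1.78 × 10⁵ = 9.36 × 10⁻⁴ ng/mL = 0.936 pg/mL.

0.936 pg/mL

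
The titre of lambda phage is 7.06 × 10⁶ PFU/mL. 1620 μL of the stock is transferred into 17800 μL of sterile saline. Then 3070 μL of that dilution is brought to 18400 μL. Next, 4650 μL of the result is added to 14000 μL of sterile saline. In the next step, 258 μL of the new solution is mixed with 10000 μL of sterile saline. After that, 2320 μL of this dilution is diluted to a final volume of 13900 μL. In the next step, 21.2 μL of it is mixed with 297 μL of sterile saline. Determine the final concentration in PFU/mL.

Overall dilution factor = 11.99 × 5.993 × 4.011 × 39.76 × 5.991 × 15.01 = 1.03 × 10⁶.
7.06 × 10⁶ PFU/mL / 1.03 × 10⁶ = 6.85 PFU/mL.

6.85 PFU/mL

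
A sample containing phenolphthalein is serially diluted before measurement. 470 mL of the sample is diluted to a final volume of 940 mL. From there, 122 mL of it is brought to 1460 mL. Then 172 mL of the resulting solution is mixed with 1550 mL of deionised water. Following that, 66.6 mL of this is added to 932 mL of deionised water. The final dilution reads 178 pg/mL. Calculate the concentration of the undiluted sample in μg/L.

Overall dilution factor = 2 × 11.97 × 10.01 × 14.99 = 3593.
Original = 178 pg/mL × 3593 = 6.40 × 10⁵ pg/mL = 640 μg/L.

640 μg/L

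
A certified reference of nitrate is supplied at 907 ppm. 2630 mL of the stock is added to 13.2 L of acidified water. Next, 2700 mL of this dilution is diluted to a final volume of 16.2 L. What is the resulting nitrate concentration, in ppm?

25.1 ppm

Overall dilution factor = 6.019 × 6 = 36.1.
907 ppm / 36.1 = 25.1 ppm.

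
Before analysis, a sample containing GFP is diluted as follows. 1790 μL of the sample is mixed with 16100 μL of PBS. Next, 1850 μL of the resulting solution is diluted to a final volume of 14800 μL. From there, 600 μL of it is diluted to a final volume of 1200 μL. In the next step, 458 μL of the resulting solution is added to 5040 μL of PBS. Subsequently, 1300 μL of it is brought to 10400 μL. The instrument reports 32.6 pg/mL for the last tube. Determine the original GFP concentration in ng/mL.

Overall dilution factor = 9.994 × 8 × 2 × 12.00 × 8 = 1.54 × 10⁴.
Original = 32.6 pg/mL × 1.54 × 10⁴ = 5.01 × 10⁵ pg/mL = 501 ng/mL.

501 ng/mL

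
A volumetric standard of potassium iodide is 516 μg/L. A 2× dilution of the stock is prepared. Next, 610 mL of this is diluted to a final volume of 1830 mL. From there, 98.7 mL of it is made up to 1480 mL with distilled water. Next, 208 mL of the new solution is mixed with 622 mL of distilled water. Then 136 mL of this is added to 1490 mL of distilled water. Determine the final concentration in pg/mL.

120 pg/mL

Overall dilution factor = 2 × 3 × 14.99 × 3.990 × 11.96 = 4292.
516 μg/L / 4292 = 0.120 μg/L = 120 pg/mL.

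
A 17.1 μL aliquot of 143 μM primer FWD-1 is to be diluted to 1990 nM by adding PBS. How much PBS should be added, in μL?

1990 nM = 1.99 μM.
V₂ = C₁V₁/C₂ = 143 × 17.1 / 1.99 = 1229 μL.
Diluent to add = V₂ − V₁ = 1229 − 17.1 = 1210 μL.

1210 μL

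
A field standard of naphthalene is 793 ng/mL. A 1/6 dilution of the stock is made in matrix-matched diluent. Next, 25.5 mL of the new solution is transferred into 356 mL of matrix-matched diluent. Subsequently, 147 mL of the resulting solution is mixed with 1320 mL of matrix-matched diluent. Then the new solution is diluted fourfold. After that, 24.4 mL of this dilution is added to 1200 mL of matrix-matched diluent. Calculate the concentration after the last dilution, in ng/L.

4.41 ng/L

Overall dilution factor = 6 × 14.96 × 9.980 × 4 × 50.18 = 1.80 × 10⁵.
793 ng/mL / 1.80 × 10⁵ = 4.41 × 10⁻³ ng/mL = 4.41 ng/L.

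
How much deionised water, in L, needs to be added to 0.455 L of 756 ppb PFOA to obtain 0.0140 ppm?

0.0140 ppm = 14.0 ppb.
V₂ = C₁V₁/C₂ = 756 × 0.455 / 14.0 = 24.6 L.
Diluent to add = V₂ − V₁ = 24.6 − 0.455 = 24.1 L.

24.1 L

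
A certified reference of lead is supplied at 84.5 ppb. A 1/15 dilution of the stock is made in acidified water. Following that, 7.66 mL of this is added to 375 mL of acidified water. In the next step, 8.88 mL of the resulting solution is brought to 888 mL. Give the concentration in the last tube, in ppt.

1.13 ppt

Overall dilution factor = 15 × 49.96 × 100 = 7.49 × 10⁴.
84.5 ppb / 7.49 × 10⁴ = 1.13 × 10⁻³ ppb = 1.13 ppt.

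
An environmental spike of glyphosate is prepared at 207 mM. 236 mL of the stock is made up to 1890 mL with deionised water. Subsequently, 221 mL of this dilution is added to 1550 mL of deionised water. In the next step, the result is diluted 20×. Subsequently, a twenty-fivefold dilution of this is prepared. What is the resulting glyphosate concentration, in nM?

Overall dilution factor = 8.008 × 8.014 × 20 × 25 = 3.21 × 10⁴.
207 mM / 3.21 × 10⁴ = 6.45 × 10⁻³ mM = 6450 nM.

6450 nM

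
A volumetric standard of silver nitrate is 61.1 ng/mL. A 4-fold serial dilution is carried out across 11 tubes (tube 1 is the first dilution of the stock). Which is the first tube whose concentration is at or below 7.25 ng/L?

Tube n has concentration 61.1 ng/mL / 4ⁿ.
Need 4ⁿ ≥ 61.1 ng/mL / 7.25 ng/L = 8428, so n ≥ 6.52.
First such tube: n = 7.

tube 7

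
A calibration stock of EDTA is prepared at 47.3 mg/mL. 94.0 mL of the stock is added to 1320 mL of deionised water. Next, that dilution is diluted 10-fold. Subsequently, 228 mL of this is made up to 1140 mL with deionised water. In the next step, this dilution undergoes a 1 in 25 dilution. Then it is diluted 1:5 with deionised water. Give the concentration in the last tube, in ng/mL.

Overall dilution factor = 15.04 × 10 × 5 × 25 × 5 = 9.40 × 10⁴.
47.3 mg/mL / 9.40 × 10⁴ = 5.03 × 10⁻⁴ mg/mL = 503 ng/mL.

503 ng/mL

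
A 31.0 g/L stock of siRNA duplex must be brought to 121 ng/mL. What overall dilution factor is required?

2.56 × 10⁵

Factor = C₀/C_target = 31.0 g/L / 121 ng/mL = 2.56 × 10⁵.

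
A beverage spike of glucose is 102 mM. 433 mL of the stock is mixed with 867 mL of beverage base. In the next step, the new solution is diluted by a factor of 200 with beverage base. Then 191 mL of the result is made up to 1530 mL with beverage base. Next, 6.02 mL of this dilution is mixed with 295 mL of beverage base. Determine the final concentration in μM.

0.424 μM

Overall dilution factor = 3.002 × 200 × 8.010 × 50.00 = 2.41 × 10⁵.
102 mM / 2.41 × 10⁵ = 4.24 × 10⁻⁴ mM = 0.424 μM.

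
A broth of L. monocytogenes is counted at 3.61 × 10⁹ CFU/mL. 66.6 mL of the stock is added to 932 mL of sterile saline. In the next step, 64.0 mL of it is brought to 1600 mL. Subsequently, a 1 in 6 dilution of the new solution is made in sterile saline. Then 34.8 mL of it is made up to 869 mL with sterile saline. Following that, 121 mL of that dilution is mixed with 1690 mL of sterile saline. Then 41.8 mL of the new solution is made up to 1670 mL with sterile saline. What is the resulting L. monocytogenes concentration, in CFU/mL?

107 CFU/mL

Overall dilution factor = 14.99 × 25 × 6 × 24.97 × 14.97 × 39.95 = 3.36 × 10⁷.
3.61 × 10⁹ CFU/mL / 3.36 × 10⁷ = 107 CFU/mL.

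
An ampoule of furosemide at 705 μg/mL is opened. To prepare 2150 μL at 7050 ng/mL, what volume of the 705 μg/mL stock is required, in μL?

21.5 μL

7050 ng/mL = 7.05 μg/mL.
V₁ = C₂V₂/C₁ = 7.05 × 2150 / 705 = 21.5 μL.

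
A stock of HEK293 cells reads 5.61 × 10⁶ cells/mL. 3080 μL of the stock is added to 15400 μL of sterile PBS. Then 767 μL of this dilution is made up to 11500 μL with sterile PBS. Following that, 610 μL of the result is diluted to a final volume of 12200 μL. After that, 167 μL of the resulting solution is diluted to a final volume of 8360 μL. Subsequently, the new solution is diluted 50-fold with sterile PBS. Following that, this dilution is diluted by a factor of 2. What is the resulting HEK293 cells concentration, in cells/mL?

0.623 cells/mL

Overall dilution factor = 6 × 14.99 × 20 × 50.06 × 50 × 2 = 9.01 × 10⁶.
5.61 × 10⁶ cells/mL / 9.01 × 10⁶ = 0.623 cells/mL.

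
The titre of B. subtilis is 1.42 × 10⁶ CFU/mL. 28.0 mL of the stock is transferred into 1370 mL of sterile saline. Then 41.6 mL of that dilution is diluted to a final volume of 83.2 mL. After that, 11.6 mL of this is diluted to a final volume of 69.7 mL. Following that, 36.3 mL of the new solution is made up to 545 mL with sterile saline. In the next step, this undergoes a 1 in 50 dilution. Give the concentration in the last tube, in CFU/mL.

3.15 CFU/mL

Overall dilution factor = 49.93 × 2 × 6.009 × 15.01 × 50 = 4.50 × 10⁵.
1.42 × 10⁶ CFU/mL / 4.50 × 10⁵ = 3.15 CFU/mL.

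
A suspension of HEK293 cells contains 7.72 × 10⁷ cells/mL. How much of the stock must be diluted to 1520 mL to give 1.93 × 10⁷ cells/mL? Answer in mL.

380 mL

V₁ = C₂V₂/C₁ = 1.93 × 10⁷ × 1520 / 7.72 × 10⁷ = 380 mL.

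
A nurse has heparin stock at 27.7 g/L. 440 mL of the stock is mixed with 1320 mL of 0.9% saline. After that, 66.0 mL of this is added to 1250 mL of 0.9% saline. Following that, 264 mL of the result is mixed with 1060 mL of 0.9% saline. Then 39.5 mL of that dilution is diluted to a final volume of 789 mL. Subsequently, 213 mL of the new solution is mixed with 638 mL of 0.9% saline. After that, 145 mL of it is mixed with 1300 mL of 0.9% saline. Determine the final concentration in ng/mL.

87.1 ng/mL

Overall dilution factor = 4 × 19.94 × 5.015 × 19.97 × 3.995 × 9.966 = 3.18 × 10⁵.
27.7 g/L / 3.18 × 10⁵ = 8.71 × 10⁻⁵ g/L = 87.1 ng/mL.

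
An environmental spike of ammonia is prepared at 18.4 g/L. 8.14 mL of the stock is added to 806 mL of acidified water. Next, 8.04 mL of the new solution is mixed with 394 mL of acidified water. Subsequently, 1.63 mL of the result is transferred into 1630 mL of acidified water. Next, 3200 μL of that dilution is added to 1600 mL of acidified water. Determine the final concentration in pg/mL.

Overall dilution factor = 100.0 × 50.00 × 1001 × 501 = 2.51 × 10⁹.
18.4 g/L / 2.51 × 10⁹ = 7.34 × 10⁻⁹ g/L = 7.34 pg/mL.

7.34 pg/mL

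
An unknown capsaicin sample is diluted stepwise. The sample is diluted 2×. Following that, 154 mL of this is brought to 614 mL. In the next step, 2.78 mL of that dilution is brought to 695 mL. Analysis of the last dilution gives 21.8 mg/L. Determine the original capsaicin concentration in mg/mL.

Overall dilution factor = 2 × 3.987 × 250 = 1994.
Original = 21.8 mg/L × 1994 = 4.35 × 10⁴ mg/L = 43.5 mg/mL.

43.5 mg/mL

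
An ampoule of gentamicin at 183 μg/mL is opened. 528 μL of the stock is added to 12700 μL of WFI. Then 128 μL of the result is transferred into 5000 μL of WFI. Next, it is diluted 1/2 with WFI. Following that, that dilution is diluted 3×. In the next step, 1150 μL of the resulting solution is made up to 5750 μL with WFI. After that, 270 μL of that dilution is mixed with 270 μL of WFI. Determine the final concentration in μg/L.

Overall dilution factor = 25.05 × 40.06 × 2 × 3 × 5 × 2 = 6.02 × 10⁴.
183 μg/mL / 6.02 × 10⁴ = 3.04 × 10⁻³ μg/mL = 3.04 μg/L.

3.04 μg/L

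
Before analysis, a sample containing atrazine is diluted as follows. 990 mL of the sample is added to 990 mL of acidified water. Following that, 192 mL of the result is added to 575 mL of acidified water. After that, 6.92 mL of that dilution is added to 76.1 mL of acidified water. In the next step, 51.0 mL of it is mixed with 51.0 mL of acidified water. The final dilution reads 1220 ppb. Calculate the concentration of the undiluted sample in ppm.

Overall dilution factor = 2 × 3.995 × 12.00 × 2 = 192.
Original = 1220 ppb × 192 = 2.34 × 10⁵ ppb = 234 ppm.

234 ppm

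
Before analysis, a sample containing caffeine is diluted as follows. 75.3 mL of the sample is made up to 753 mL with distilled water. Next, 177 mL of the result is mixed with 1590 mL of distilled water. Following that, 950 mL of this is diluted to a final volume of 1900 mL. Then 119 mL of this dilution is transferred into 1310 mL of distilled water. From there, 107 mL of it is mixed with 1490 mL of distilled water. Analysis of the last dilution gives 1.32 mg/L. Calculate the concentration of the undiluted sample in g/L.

47.2 g/L

Overall dilution factor = 10 × 9.983 × 2 × 12.01 × 14.93 = 3.58 × 10⁴.
Original = 1.32 mg/L × 3.58 × 10⁴ = 4.72 × 10⁴ mg/L = 47.2 g/L.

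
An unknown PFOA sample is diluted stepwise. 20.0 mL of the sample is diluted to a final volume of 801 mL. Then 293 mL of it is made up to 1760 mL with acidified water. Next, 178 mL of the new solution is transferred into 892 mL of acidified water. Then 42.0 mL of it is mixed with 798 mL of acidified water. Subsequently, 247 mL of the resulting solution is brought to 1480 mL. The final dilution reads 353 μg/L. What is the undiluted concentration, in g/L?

Overall dilution factor = 40.05 × 6.007 × 6.011 × 20 × 5.992 = 1.73 × 10⁵.
Original = 353 μg/L × 1.73 × 10⁵ = 6.12 × 10⁷ μg/L = 61.2 g/L.

61.2 g/L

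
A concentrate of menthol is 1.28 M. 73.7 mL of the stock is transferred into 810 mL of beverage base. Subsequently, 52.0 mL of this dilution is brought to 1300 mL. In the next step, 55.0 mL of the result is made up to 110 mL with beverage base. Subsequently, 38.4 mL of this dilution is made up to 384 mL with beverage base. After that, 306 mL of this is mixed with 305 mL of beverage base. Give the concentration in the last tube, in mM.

Overall dilution factor = 11.99 × 25 × 2 × 10 × 1.997 = 1.20 × 10⁴.
1.28 M / 1.20 × 10⁴ = 1.07 × 10⁻⁴ M = 0.107 mM.

0.107 mM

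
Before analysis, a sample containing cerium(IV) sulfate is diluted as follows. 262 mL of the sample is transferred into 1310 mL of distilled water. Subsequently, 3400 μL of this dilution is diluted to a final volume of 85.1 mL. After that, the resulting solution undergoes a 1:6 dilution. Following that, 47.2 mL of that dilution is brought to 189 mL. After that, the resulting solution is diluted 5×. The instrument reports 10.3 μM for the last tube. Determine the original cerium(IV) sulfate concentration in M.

Overall dilution factor = 6 × 25.03 × 6 × 4.004 × 5 = 1.80 × 10⁴.
Original = 10.3 μM × 1.80 × 10⁴ = 1.86 × 10⁵ μM = 0.186 M.

0.186 M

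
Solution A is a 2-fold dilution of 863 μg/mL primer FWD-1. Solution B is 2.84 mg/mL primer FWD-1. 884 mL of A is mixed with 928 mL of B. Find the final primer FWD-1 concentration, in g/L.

C_A = 863 μg/mL / 2 = 432 μg/mL.
C_B = 2.84 mg/mL = 2840 μg/mL.
C_mix = (C_A·V_A + C_B·V_B)/(V_A + V_B) = (432×884 + 2840×928) / 1812 = 1665 μg/mL = 1.66 g/L.

1.66 g/L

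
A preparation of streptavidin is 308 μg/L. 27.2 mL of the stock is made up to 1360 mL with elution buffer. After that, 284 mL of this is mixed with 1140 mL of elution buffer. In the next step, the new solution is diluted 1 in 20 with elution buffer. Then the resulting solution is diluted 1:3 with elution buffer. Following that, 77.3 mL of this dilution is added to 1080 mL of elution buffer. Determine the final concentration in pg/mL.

1.37 pg/mL

Overall dilution factor = 50 × 5.014 × 20 × 3 × 14.97 = 2.25 × 10⁵.
308 μg/L / 2.25 × 10⁵ = 1.37 × 10⁻³ μg/L = 1.37 pg/mL.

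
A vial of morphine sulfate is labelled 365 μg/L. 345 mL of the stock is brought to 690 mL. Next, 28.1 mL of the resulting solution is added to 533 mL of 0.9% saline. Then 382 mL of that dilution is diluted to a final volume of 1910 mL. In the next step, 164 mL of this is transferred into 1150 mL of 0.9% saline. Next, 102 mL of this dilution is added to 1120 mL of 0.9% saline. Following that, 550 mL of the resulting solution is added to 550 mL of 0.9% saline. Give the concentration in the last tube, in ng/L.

Overall dilution factor = 2 × 19.97 × 5 × 8.012 × 11.98 × 2 = 3.83 × 10⁴.
365 μg/L / 3.83 × 10⁴ = 9.52 × 10⁻³ μg/L = 9.52 ng/L.

9.52 ng/L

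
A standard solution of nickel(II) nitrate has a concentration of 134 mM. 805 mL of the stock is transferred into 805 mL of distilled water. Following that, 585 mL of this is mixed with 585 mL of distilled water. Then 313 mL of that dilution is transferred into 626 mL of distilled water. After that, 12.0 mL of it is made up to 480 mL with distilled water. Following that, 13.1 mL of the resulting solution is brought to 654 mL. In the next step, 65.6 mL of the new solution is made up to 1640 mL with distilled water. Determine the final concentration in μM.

0.224 μM

Overall dilution factor = 2 × 2 × 3 × 40 × 49.92 × 25 = 5.99 × 10⁵.
134 mM / 5.99 × 10⁵ = 2.24 × 10⁻⁴ mM = 0.224 μM.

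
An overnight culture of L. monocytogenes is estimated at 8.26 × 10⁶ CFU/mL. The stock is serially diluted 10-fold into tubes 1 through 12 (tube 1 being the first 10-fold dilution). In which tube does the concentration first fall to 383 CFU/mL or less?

tube 5

Tube n has concentration 8.26 × 10⁶ CFU/mL / 10ⁿ.
Need 10ⁿ ≥ 8.26 × 10⁶ CFU/mL / 383 CFU/mL = 2.16 × 10⁴, so n ≥ 4.33.
First such tube: n = 5.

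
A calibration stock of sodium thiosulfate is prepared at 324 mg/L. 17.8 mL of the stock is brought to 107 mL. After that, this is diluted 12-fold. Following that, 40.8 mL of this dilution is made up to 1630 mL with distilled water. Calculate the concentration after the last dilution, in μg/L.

112 μg/L

Overall dilution factor = 6.011 × 12 × 39.95 = 2882.
324 mg/L / 2882 = 0.112 mg/L = 112 μg/L.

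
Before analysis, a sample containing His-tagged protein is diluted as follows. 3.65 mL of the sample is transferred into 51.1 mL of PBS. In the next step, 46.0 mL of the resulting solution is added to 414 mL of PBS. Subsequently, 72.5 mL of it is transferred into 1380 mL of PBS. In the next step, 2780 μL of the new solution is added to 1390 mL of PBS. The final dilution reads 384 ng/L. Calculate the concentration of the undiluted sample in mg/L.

Overall dilution factor = 15 × 10 × 20.03 × 501 = 1.51 × 10⁶.
Original = 384 ng/L × 1.51 × 10⁶ = 5.78 × 10⁸ ng/L = 578 mg/L.

578 mg/L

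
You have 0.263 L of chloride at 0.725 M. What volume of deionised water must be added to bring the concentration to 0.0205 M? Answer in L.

V₂ = C₁V₁/C₂ = 0.725 × 0.263 / 0.0205 = 9.30 L.
Diluent to add = V₂ − V₁ = 9.30 − 0.263 = 9.04 L.

9.04 L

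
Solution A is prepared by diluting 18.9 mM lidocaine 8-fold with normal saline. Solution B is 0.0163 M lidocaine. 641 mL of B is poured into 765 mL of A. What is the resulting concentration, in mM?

8.72 mM

C_A = 18.9 mM / 8 = 2.36 mM.
C_B = 0.0163 M = 16.3 mM.
C_mix = (C_A·V_A + C_B·V_B)/(V_A + V_B) = (2.36×765 + 16.3×641) / 1406 = 8.72 mM.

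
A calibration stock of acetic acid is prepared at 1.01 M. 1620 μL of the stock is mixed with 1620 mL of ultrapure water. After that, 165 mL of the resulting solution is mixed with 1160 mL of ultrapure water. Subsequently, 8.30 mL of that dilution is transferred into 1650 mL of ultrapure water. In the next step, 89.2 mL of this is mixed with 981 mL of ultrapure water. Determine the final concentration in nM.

Overall dilution factor = 1001 × 8.030 × 199.8 × 12.00 = 1.93 × 10⁷.
1.01 M / 1.93 × 10⁷ = 5.24 × 10⁻⁸ M = 52.4 nM.

52.4 nM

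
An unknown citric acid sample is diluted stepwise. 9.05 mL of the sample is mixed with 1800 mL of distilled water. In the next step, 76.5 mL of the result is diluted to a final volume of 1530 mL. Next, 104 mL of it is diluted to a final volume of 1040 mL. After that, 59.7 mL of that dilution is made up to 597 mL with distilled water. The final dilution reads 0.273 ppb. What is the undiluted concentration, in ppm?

109 ppm

Overall dilution factor = 199.9 × 20 × 10 × 10 = 4.00 × 10⁵.
Original = 0.273 ppb × 4.00 × 10⁵ = 1.09 × 10⁵ ppb = 109 ppm.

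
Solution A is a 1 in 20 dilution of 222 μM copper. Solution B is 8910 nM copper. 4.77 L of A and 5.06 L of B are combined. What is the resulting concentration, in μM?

C_A = 222 μM / 20 = 11.1 μM.
C_B = 8910 nM = 8.91 μM.
C_mix = (C_A·V_A + C_B·V_B)/(V_A + V_B) = (11.1×4.77 + 8.91×5.06) / 9.830 = 9.97 μM.

9.97 μM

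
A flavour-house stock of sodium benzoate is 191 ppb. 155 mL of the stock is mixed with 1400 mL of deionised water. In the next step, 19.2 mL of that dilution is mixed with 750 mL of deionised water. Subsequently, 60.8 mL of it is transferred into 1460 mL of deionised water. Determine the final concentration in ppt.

Overall dilution factor = 10.03 × 40.06 × 25.01 = 1.01 × 10⁴.
191 ppb / 1.01 × 10⁴ = 0.0190 ppb = 19.0 ppt.

19.0 ppt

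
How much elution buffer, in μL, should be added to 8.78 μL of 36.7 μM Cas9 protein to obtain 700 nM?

700 nM = 0.700 μM.
V₂ = C₁V₁/C₂ = 36.7 × 8.78 / 0.700 = 460 μL.
Diluent to add = V₂ − V₁ = 460 − 8.78 = 452 μL.

452 μL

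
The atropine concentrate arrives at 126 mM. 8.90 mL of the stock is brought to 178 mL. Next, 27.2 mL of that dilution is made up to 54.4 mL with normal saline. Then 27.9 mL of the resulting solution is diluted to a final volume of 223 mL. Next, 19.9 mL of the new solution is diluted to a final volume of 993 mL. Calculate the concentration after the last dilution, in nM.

Overall dilution factor = 20 × 2 × 7.993 × 49.90 = 1.60 × 10⁴.
126 mM / 1.60 × 10⁴ = 7.90 × 10⁻³ mM = 7900 nM.

7900 nM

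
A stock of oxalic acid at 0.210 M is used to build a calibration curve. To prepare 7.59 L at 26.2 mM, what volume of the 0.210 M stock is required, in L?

0.947 L

26.2 mM = 0.0262 M.
V₁ = C₂V₂/C₁ = 0.0262 × 7.59 / 0.210 = 0.947 L.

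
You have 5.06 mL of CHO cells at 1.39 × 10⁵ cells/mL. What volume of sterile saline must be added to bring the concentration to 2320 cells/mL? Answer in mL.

V₂ = C₁V₁/C₂ = 1.39 × 10⁵ × 5.06 / 2320 = 303 mL.
Diluent to add = V₂ − V₁ = 303 − 5.06 = 298 mL.

298 mL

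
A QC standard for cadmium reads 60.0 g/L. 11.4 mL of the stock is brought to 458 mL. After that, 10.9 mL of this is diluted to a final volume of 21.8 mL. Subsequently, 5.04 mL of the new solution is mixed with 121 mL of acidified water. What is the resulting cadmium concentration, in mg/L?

29.9 mg/L

Overall dilution factor = 40.18 × 2 × 25.01 = 2009.
60.0 g/L / 2009 = 0.0299 g/L = 29.9 mg/L.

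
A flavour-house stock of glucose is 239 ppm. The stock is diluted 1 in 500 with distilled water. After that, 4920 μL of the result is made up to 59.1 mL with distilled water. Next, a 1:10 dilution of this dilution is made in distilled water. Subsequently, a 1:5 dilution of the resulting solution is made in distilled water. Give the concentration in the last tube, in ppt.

Overall dilution factor = 500 × 12.01 × 10 × 5 = 3.00 × 10⁵.
239 ppm / 3.00 × 10⁵ = 7.96 × 10⁻⁴ ppm = 796 ppt.

796 ppt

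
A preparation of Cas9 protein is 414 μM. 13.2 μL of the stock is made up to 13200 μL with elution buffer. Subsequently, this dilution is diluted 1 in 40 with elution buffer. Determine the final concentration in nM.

10.3 nM

Overall dilution factor = 1000 × 40 = 4.00 × 10⁴.
414 μM / 4.00 × 10⁴ = 0.0103 μM = 10.3 nM.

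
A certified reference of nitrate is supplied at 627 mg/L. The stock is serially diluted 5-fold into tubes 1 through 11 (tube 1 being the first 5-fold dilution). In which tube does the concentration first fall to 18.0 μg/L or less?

Tube n has concentration 627 mg/L / 5ⁿ.
Need 5ⁿ ≥ 627 mg/L / 18.0 μg/L = 3.48 × 10⁴, so n ≥ 6.50.
First such tube: n = 7.

tube 7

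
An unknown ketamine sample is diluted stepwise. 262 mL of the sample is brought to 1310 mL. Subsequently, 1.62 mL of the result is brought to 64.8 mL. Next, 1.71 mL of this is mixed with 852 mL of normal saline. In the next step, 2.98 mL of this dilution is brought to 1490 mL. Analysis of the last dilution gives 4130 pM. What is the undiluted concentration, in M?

0.206 M

Overall dilution factor = 5 × 40 × 499.2 × 500 = 4.99 × 10⁷.
Original = 4130 pM × 4.99 × 10⁷ = 2.06 × 10¹¹ pM = 0.206 M.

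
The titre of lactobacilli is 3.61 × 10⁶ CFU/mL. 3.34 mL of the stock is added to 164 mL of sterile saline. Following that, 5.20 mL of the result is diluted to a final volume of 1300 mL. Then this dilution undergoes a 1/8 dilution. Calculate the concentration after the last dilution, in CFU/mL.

36.0 CFU/mL

Overall dilution factor = 50.10 × 250 × 8 = 1.00 × 10⁵.
3.61 × 10⁶ CFU/mL / 1.00 × 10⁵ = 36.0 CFU/mL.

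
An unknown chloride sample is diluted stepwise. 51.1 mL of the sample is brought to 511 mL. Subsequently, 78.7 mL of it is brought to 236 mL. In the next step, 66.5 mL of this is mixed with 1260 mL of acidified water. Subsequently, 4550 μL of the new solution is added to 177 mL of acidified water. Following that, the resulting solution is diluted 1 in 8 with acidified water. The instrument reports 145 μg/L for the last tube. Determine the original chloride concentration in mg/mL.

27.7 mg/mL

Overall dilution factor = 10 × 2.999 × 19.95 × 39.90 × 8 = 1.91 × 10⁵.
Original = 145 μg/L × 1.91 × 10⁵ = 2.77 × 10⁷ μg/L = 27.7 mg/mL.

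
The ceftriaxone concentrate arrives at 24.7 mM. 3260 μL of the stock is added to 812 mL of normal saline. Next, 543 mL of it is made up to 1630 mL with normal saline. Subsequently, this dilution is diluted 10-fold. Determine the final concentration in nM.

Overall dilution factor = 250.1 × 3.002 × 10 = 7507.
24.7 mM / 7507 = 3.29 × 10⁻³ mM = 3290 nM.

3290 nM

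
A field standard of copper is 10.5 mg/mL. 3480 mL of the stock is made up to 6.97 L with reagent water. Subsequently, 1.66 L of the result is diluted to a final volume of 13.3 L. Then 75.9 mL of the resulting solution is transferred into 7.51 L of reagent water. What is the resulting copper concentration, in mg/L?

Overall dilution factor = 2.003 × 8.012 × 99.95 = 1604.
10.5 mg/mL / 1604 = 6.55 × 10⁻³ mg/mL = 6.55 mg/L.

6.55 mg/L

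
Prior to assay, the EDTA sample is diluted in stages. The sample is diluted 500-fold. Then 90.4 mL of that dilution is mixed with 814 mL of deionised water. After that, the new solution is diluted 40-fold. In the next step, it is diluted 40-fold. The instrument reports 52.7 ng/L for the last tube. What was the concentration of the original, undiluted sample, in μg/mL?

422 μg/mL

Overall dilution factor = 500 × 10.00 × 40 × 40 = 8.00 × 10⁶.
Original = 52.7 ng/L × 8.00 × 10⁶ = 4.22 × 10⁸ ng/L = 422 μg/mL.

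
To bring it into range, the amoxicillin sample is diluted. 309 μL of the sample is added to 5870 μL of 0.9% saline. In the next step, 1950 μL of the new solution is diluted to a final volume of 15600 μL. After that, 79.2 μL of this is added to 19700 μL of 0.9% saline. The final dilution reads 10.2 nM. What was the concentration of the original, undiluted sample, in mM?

0.408 mM

Overall dilution factor = 20.00 × 8 × 249.7 = 4.00 × 10⁴.
Original = 10.2 nM × 4.00 × 10⁴ = 4.08 × 10⁵ nM = 0.408 mM.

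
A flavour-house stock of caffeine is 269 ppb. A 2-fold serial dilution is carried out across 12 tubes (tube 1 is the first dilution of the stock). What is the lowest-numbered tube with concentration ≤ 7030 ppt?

tube 6

Tube n has concentration 269 ppb / 2ⁿ.
Need 2ⁿ ≥ 269 ppb / 7030 ppt = 38.3, so n ≥ 5.26.
First such tube: n = 6.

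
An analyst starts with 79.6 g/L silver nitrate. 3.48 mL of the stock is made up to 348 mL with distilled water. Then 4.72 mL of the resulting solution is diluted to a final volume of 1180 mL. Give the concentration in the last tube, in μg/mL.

3.18 μg/mL

Overall dilution factor = 100 × 250 = 2.50 × 10⁴.
79.6 g/L / 2.50 × 10⁴ = 3.18 × 10⁻³ g/L = 3.18 μg/mL.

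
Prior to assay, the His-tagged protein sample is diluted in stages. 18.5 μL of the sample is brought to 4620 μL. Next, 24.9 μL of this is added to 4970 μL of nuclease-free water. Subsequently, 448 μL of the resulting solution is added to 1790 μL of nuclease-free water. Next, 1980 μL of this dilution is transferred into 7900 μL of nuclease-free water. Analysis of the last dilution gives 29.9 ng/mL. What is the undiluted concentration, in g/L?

37.3 g/L

Overall dilution factor = 249.7 × 200.6 × 4.996 × 4.990 = 1.25 × 10⁶.
Original = 29.9 ng/mL × 1.25 × 10⁶ = 3.73 × 10⁷ ng/mL = 37.3 g/L.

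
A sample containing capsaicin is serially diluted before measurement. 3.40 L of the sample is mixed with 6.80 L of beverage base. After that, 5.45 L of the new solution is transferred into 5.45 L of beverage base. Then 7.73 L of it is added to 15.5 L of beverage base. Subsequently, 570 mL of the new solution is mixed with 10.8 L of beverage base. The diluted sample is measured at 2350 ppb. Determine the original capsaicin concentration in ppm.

845 ppm

Overall dilution factor = 3 × 2 × 3.005 × 19.95 = 360.
Original = 2350 ppb × 360 = 8.45 × 10⁵ ppb = 845 ppm.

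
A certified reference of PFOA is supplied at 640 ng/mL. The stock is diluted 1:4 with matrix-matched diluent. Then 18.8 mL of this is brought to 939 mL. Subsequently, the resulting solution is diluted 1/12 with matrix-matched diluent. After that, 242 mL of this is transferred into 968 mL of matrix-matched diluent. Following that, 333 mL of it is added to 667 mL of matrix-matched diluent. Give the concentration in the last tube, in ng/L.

Overall dilution factor = 4 × 49.95 × 12 × 5 × 3.003 = 3.60 × 10⁴.
640 ng/mL / 3.60 × 10⁴ = 0.0178 ng/mL = 17.8 ng/L.

17.8 ng/L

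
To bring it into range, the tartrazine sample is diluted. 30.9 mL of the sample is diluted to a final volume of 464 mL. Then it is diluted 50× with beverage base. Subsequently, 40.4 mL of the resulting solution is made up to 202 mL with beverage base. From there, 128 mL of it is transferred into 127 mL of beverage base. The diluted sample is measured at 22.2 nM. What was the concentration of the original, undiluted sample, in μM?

Overall dilution factor = 15.02 × 50 × 5 × 1.992 = 7479.
Original = 22.2 nM × 7479 = 1.66 × 10⁵ nM = 166 μM.

166 μM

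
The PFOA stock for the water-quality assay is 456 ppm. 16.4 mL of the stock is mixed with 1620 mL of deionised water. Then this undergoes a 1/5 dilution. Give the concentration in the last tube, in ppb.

914 ppb

Overall dilution factor = 99.78 × 5 = 499.
456 ppm / 499 = 0.914 ppm = 914 ppb.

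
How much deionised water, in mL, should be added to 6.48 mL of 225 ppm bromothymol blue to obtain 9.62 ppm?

145 mL

V₂ = C₁V₁/C₂ = 225 × 6.48 / 9.62 = 152 mL.
Diluent to add = V₂ − V₁ = 152 − 6.48 = 145 mL.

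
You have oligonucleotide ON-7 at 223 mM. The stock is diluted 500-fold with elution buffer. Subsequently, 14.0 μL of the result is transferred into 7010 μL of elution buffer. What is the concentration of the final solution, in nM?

Overall dilution factor = 500 × 501.7 = 2.51 × 10⁵.
223 mM / 2.51 × 10⁵ = 8.89 × 10⁻⁴ mM = 889 nM.

889 nM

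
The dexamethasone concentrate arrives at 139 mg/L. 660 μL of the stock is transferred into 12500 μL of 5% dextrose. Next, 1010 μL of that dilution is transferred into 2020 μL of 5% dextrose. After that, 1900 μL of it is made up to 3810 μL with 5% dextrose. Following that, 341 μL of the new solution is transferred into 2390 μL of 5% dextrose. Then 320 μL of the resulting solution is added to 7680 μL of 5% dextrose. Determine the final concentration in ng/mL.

Overall dilution factor = 19.94 × 3 × 2.005 × 8.009 × 25 = 2.40 × 10⁴.
139 mg/L / 2.40 × 10⁴ = 5.79 × 10⁻³ mg/L = 5.79 ng/mL.

5.79 ng/mL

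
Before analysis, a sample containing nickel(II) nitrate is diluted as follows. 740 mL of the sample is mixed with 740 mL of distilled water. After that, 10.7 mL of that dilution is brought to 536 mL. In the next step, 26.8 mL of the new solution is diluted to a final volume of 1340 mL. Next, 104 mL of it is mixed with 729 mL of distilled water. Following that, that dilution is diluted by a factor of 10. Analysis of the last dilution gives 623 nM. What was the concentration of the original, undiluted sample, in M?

0.250 M

Overall dilution factor = 2 × 50.09 × 50 × 8.010 × 10 = 4.01 × 10⁵.
Original = 623 nM × 4.01 × 10⁵ = 2.50 × 10⁸ nM = 0.250 M.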